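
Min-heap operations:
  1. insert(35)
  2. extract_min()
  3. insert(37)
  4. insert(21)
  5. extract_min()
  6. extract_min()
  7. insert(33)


insert(35) -> [35]
extract_min()->35, []
insert(37) -> [37]
insert(21) -> [21, 37]
extract_min()->21, [37]
extract_min()->37, []
insert(33) -> [33]

Final heap: [33]


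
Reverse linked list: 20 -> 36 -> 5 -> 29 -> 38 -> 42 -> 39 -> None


Step 1: curr=20, set curr.next=prev(None) | reversed so far: 20
Step 2: curr=36, set curr.next=prev(20) | reversed so far: 36 -> 20
Step 3: curr=5, set curr.next=prev(36) | reversed so far: 5 -> 36 -> 20
Step 4: curr=29, set curr.next=prev(5) | reversed so far: 29 -> 5 -> 36 -> 20
Step 5: curr=38, set curr.next=prev(29) | reversed so far: 38 -> 29 -> 5 -> 36 -> 20
Step 6: curr=42, set curr.next=prev(38) | reversed so far: 42 -> 38 -> 29 -> 5 -> 36 -> 20
Step 7: curr=39, set curr.next=prev(42) | reversed so far: 39 -> 42 -> 38 -> 29 -> 5 -> 36 -> 20

39 -> 42 -> 38 -> 29 -> 5 -> 36 -> 20 -> None


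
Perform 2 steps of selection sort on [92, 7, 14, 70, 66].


Initial: [92, 7, 14, 70, 66]
Step 1: min=7 at 1
  Swap: [7, 92, 14, 70, 66]
Step 2: min=14 at 2
  Swap: [7, 14, 92, 70, 66]

After 2 steps: [7, 14, 92, 70, 66]


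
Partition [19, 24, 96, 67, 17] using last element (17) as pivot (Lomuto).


Pivot: 17
Place pivot at 0: [17, 24, 96, 67, 19]

Partitioned: [17, 24, 96, 67, 19]


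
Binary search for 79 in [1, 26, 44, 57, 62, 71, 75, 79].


Step 1: lo=0, hi=7, mid=3, val=57
Step 2: lo=4, hi=7, mid=5, val=71
Step 3: lo=6, hi=7, mid=6, val=75
Step 4: lo=7, hi=7, mid=7, val=79

Found at index 7


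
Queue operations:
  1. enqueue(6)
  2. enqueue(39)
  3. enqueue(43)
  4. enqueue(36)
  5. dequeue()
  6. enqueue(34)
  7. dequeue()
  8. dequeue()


enqueue(6) -> [6]
enqueue(39) -> [6, 39]
enqueue(43) -> [6, 39, 43]
enqueue(36) -> [6, 39, 43, 36]
dequeue()->6, [39, 43, 36]
enqueue(34) -> [39, 43, 36, 34]
dequeue()->39, [43, 36, 34]
dequeue()->43, [36, 34]

Final queue: [36, 34]


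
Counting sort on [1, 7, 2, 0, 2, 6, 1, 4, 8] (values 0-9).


Input: [1, 7, 2, 0, 2, 6, 1, 4, 8]
Counts: [1, 2, 2, 0, 1, 0, 1, 1, 1, 0]

Sorted: [0, 1, 1, 2, 2, 4, 6, 7, 8]


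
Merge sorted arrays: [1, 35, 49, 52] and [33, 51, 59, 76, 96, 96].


Take 1 from A
Take 33 from B
Take 35 from A
Take 49 from A
Take 51 from B
Take 52 from A

Merged: [1, 33, 35, 49, 51, 52, 59, 76, 96, 96]


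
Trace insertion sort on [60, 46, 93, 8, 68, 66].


Initial: [60, 46, 93, 8, 68, 66]
Insert 46: [46, 60, 93, 8, 68, 66]
Insert 93: [46, 60, 93, 8, 68, 66]
Insert 8: [8, 46, 60, 93, 68, 66]
Insert 68: [8, 46, 60, 68, 93, 66]
Insert 66: [8, 46, 60, 66, 68, 93]

Sorted: [8, 46, 60, 66, 68, 93]


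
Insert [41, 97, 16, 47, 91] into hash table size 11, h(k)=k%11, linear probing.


Insert 41: h=8 -> slot 8
Insert 97: h=9 -> slot 9
Insert 16: h=5 -> slot 5
Insert 47: h=3 -> slot 3
Insert 91: h=3, 1 probes -> slot 4

Table: [None, None, None, 47, 91, 16, None, None, 41, 97, None]


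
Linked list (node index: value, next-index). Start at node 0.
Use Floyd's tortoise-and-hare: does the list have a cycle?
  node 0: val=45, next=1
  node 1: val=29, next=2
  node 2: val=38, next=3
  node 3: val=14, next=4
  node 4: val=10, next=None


Floyd's tortoise (slow, +1) and hare (fast, +2):
  init: slow=0, fast=0
  step 1: slow=1, fast=2
  step 2: slow=2, fast=4
  step 3: fast -> None, no cycle

Cycle: no


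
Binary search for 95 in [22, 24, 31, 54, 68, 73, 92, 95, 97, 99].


Step 1: lo=0, hi=9, mid=4, val=68
Step 2: lo=5, hi=9, mid=7, val=95

Found at index 7


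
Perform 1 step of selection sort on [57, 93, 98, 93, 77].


Initial: [57, 93, 98, 93, 77]
Step 1: min=57 at 0
  Swap: [57, 93, 98, 93, 77]

After 1 step: [57, 93, 98, 93, 77]


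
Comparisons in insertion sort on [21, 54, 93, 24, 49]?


Algorithm: insertion sort
Input: [21, 54, 93, 24, 49]
Sorted: [21, 24, 49, 54, 93]

8


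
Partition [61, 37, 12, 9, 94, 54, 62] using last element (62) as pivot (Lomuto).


Pivot: 62
  61 <= 62: advance i (no swap)
  37 <= 62: advance i (no swap)
  12 <= 62: advance i (no swap)
  9 <= 62: advance i (no swap)
  54 <= 62: swap -> [61, 37, 12, 9, 54, 94, 62]
Place pivot at 5: [61, 37, 12, 9, 54, 62, 94]

Partitioned: [61, 37, 12, 9, 54, 62, 94]


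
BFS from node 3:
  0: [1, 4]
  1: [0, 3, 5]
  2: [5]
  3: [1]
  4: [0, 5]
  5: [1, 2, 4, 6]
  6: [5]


Visit 3, enqueue [1]
Visit 1, enqueue [0, 5]
Visit 0, enqueue [4]
Visit 5, enqueue [2, 6]
Visit 4, enqueue []
Visit 2, enqueue []
Visit 6, enqueue []

BFS order: [3, 1, 0, 5, 4, 2, 6]


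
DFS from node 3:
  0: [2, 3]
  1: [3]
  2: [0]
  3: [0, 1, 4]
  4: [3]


Visit 3, push [4, 1, 0]
Visit 0, push [2]
Visit 2, push []
Visit 1, push []
Visit 4, push []

DFS order: [3, 0, 2, 1, 4]


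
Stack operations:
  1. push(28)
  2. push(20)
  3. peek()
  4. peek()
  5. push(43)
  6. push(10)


push(28) -> [28]
push(20) -> [28, 20]
peek()->20
peek()->20
push(43) -> [28, 20, 43]
push(10) -> [28, 20, 43, 10]

Final stack: [28, 20, 43, 10]


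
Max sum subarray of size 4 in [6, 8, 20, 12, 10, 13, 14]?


[0:4]: 46
[1:5]: 50
[2:6]: 55
[3:7]: 49

Max: 55 at [2:6]


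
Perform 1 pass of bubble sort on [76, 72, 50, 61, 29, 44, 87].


Initial: [76, 72, 50, 61, 29, 44, 87]
Pass 1: [72, 50, 61, 29, 44, 76, 87] (5 swaps)

After 1 pass: [72, 50, 61, 29, 44, 76, 87]


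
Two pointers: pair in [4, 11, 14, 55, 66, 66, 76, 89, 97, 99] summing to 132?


lo=0(4)+hi=9(99)=103
lo=1(11)+hi=9(99)=110
lo=2(14)+hi=9(99)=113
lo=3(55)+hi=9(99)=154
lo=3(55)+hi=8(97)=152
lo=3(55)+hi=7(89)=144
lo=3(55)+hi=6(76)=131
lo=4(66)+hi=6(76)=142
lo=4(66)+hi=5(66)=132

Yes: 66+66=132


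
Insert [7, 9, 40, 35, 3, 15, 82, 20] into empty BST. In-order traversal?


Insert 7: root
Insert 9: R from 7
Insert 40: R from 7 -> R from 9
Insert 35: R from 7 -> R from 9 -> L from 40
Insert 3: L from 7
Insert 15: R from 7 -> R from 9 -> L from 40 -> L from 35
Insert 82: R from 7 -> R from 9 -> R from 40
Insert 20: R from 7 -> R from 9 -> L from 40 -> L from 35 -> R from 15

In-order: [3, 7, 9, 15, 20, 35, 40, 82]


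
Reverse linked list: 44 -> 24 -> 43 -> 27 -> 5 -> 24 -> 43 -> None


Step 1: curr=44, set curr.next=prev(None) | reversed so far: 44
Step 2: curr=24, set curr.next=prev(44) | reversed so far: 24 -> 44
Step 3: curr=43, set curr.next=prev(24) | reversed so far: 43 -> 24 -> 44
Step 4: curr=27, set curr.next=prev(43) | reversed so far: 27 -> 43 -> 24 -> 44
Step 5: curr=5, set curr.next=prev(27) | reversed so far: 5 -> 27 -> 43 -> 24 -> 44
Step 6: curr=24, set curr.next=prev(5) | reversed so far: 24 -> 5 -> 27 -> 43 -> 24 -> 44
Step 7: curr=43, set curr.next=prev(24) | reversed so far: 43 -> 24 -> 5 -> 27 -> 43 -> 24 -> 44

43 -> 24 -> 5 -> 27 -> 43 -> 24 -> 44 -> None


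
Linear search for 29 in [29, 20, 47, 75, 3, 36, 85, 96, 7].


i=0: 29==29 found!

Found at 0, 1 comps


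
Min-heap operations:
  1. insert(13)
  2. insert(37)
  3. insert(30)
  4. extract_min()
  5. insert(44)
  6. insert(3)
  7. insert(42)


insert(13) -> [13]
insert(37) -> [13, 37]
insert(30) -> [13, 37, 30]
extract_min()->13, [30, 37]
insert(44) -> [30, 37, 44]
insert(3) -> [3, 30, 44, 37]
insert(42) -> [3, 30, 44, 37, 42]

Final heap: [3, 30, 44, 37, 42]


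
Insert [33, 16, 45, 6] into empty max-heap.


Insert 33: [33]
Insert 16: [33, 16]
Insert 45: [45, 16, 33]
Insert 6: [45, 16, 33, 6]

Final heap: [45, 16, 33, 6]


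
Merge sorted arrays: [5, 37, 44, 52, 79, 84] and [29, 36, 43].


Take 5 from A
Take 29 from B
Take 36 from B
Take 37 from A
Take 43 from B

Merged: [5, 29, 36, 37, 43, 44, 52, 79, 84]


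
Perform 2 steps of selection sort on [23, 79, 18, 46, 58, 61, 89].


Initial: [23, 79, 18, 46, 58, 61, 89]
Step 1: min=18 at 2
  Swap: [18, 79, 23, 46, 58, 61, 89]
Step 2: min=23 at 2
  Swap: [18, 23, 79, 46, 58, 61, 89]

After 2 steps: [18, 23, 79, 46, 58, 61, 89]


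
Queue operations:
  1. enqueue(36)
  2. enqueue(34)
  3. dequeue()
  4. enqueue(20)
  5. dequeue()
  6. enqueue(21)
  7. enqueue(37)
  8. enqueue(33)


enqueue(36) -> [36]
enqueue(34) -> [36, 34]
dequeue()->36, [34]
enqueue(20) -> [34, 20]
dequeue()->34, [20]
enqueue(21) -> [20, 21]
enqueue(37) -> [20, 21, 37]
enqueue(33) -> [20, 21, 37, 33]

Final queue: [20, 21, 37, 33]


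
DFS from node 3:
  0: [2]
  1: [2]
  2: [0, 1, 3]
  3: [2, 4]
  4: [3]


Visit 3, push [4, 2]
Visit 2, push [1, 0]
Visit 0, push []
Visit 1, push []
Visit 4, push []

DFS order: [3, 2, 0, 1, 4]


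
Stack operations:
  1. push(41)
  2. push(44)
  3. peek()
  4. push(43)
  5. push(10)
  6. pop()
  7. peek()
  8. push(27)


push(41) -> [41]
push(44) -> [41, 44]
peek()->44
push(43) -> [41, 44, 43]
push(10) -> [41, 44, 43, 10]
pop()->10, [41, 44, 43]
peek()->43
push(27) -> [41, 44, 43, 27]

Final stack: [41, 44, 43, 27]


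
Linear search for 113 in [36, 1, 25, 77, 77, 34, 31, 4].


i=0: 36!=113
i=1: 1!=113
i=2: 25!=113
i=3: 77!=113
i=4: 77!=113
i=5: 34!=113
i=6: 31!=113
i=7: 4!=113

Not found, 8 comps


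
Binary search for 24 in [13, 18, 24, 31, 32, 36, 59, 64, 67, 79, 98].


Step 1: lo=0, hi=10, mid=5, val=36
Step 2: lo=0, hi=4, mid=2, val=24

Found at index 2


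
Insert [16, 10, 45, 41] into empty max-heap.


Insert 16: [16]
Insert 10: [16, 10]
Insert 45: [45, 10, 16]
Insert 41: [45, 41, 16, 10]

Final heap: [45, 41, 16, 10]


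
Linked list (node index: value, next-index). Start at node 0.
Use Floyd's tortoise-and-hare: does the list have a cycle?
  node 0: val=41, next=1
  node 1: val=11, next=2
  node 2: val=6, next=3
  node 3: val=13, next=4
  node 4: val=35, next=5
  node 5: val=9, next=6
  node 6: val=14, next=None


Floyd's tortoise (slow, +1) and hare (fast, +2):
  init: slow=0, fast=0
  step 1: slow=1, fast=2
  step 2: slow=2, fast=4
  step 3: slow=3, fast=6
  step 4: fast -> None, no cycle

Cycle: no


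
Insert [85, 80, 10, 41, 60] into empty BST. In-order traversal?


Insert 85: root
Insert 80: L from 85
Insert 10: L from 85 -> L from 80
Insert 41: L from 85 -> L from 80 -> R from 10
Insert 60: L from 85 -> L from 80 -> R from 10 -> R from 41

In-order: [10, 41, 60, 80, 85]


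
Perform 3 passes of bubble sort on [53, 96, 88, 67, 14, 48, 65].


Initial: [53, 96, 88, 67, 14, 48, 65]
Pass 1: [53, 88, 67, 14, 48, 65, 96] (5 swaps)
Pass 2: [53, 67, 14, 48, 65, 88, 96] (4 swaps)
Pass 3: [53, 14, 48, 65, 67, 88, 96] (3 swaps)

After 3 passes: [53, 14, 48, 65, 67, 88, 96]


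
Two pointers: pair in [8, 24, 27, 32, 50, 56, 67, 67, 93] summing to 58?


lo=0(8)+hi=8(93)=101
lo=0(8)+hi=7(67)=75
lo=0(8)+hi=6(67)=75
lo=0(8)+hi=5(56)=64
lo=0(8)+hi=4(50)=58

Yes: 8+50=58


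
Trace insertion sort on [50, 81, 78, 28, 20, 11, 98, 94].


Initial: [50, 81, 78, 28, 20, 11, 98, 94]
Insert 81: [50, 81, 78, 28, 20, 11, 98, 94]
Insert 78: [50, 78, 81, 28, 20, 11, 98, 94]
Insert 28: [28, 50, 78, 81, 20, 11, 98, 94]
Insert 20: [20, 28, 50, 78, 81, 11, 98, 94]
Insert 11: [11, 20, 28, 50, 78, 81, 98, 94]
Insert 98: [11, 20, 28, 50, 78, 81, 98, 94]
Insert 94: [11, 20, 28, 50, 78, 81, 94, 98]

Sorted: [11, 20, 28, 50, 78, 81, 94, 98]


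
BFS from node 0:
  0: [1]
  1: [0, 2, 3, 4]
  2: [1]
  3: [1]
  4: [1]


Visit 0, enqueue [1]
Visit 1, enqueue [2, 3, 4]
Visit 2, enqueue []
Visit 3, enqueue []
Visit 4, enqueue []

BFS order: [0, 1, 2, 3, 4]


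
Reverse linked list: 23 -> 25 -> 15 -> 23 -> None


Step 1: curr=23, set curr.next=prev(None) | reversed so far: 23
Step 2: curr=25, set curr.next=prev(23) | reversed so far: 25 -> 23
Step 3: curr=15, set curr.next=prev(25) | reversed so far: 15 -> 25 -> 23
Step 4: curr=23, set curr.next=prev(15) | reversed so far: 23 -> 15 -> 25 -> 23

23 -> 15 -> 25 -> 23 -> None


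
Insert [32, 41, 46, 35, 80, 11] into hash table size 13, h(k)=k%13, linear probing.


Insert 32: h=6 -> slot 6
Insert 41: h=2 -> slot 2
Insert 46: h=7 -> slot 7
Insert 35: h=9 -> slot 9
Insert 80: h=2, 1 probes -> slot 3
Insert 11: h=11 -> slot 11

Table: [None, None, 41, 80, None, None, 32, 46, None, 35, None, 11, None]


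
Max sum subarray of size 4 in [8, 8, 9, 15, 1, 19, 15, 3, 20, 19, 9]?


[0:4]: 40
[1:5]: 33
[2:6]: 44
[3:7]: 50
[4:8]: 38
[5:9]: 57
[6:10]: 57
[7:11]: 51

Max: 57 at [5:9]


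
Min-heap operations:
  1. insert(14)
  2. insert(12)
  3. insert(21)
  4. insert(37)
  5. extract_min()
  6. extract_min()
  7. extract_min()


insert(14) -> [14]
insert(12) -> [12, 14]
insert(21) -> [12, 14, 21]
insert(37) -> [12, 14, 21, 37]
extract_min()->12, [14, 37, 21]
extract_min()->14, [21, 37]
extract_min()->21, [37]

Final heap: [37]


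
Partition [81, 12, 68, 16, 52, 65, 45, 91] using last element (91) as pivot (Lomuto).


Pivot: 91
  81 <= 91: advance i (no swap)
  12 <= 91: advance i (no swap)
  68 <= 91: advance i (no swap)
  16 <= 91: advance i (no swap)
  52 <= 91: advance i (no swap)
  65 <= 91: advance i (no swap)
  45 <= 91: advance i (no swap)
Place pivot at 7: [81, 12, 68, 16, 52, 65, 45, 91]

Partitioned: [81, 12, 68, 16, 52, 65, 45, 91]


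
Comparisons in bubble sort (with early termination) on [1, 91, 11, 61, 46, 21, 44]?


Algorithm: bubble sort (with early termination)
Input: [1, 91, 11, 61, 46, 21, 44]
Sorted: [1, 11, 21, 44, 46, 61, 91]

18


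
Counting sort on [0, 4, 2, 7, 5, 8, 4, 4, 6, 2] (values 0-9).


Input: [0, 4, 2, 7, 5, 8, 4, 4, 6, 2]
Counts: [1, 0, 2, 0, 3, 1, 1, 1, 1, 0]

Sorted: [0, 2, 2, 4, 4, 4, 5, 6, 7, 8]


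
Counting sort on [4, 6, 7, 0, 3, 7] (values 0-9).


Input: [4, 6, 7, 0, 3, 7]
Counts: [1, 0, 0, 1, 1, 0, 1, 2, 0, 0]

Sorted: [0, 3, 4, 6, 7, 7]


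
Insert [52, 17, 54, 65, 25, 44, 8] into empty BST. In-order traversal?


Insert 52: root
Insert 17: L from 52
Insert 54: R from 52
Insert 65: R from 52 -> R from 54
Insert 25: L from 52 -> R from 17
Insert 44: L from 52 -> R from 17 -> R from 25
Insert 8: L from 52 -> L from 17

In-order: [8, 17, 25, 44, 52, 54, 65]


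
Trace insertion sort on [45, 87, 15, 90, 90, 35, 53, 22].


Initial: [45, 87, 15, 90, 90, 35, 53, 22]
Insert 87: [45, 87, 15, 90, 90, 35, 53, 22]
Insert 15: [15, 45, 87, 90, 90, 35, 53, 22]
Insert 90: [15, 45, 87, 90, 90, 35, 53, 22]
Insert 90: [15, 45, 87, 90, 90, 35, 53, 22]
Insert 35: [15, 35, 45, 87, 90, 90, 53, 22]
Insert 53: [15, 35, 45, 53, 87, 90, 90, 22]
Insert 22: [15, 22, 35, 45, 53, 87, 90, 90]

Sorted: [15, 22, 35, 45, 53, 87, 90, 90]


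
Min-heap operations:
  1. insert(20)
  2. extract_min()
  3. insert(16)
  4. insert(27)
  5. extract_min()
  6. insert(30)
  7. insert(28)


insert(20) -> [20]
extract_min()->20, []
insert(16) -> [16]
insert(27) -> [16, 27]
extract_min()->16, [27]
insert(30) -> [27, 30]
insert(28) -> [27, 30, 28]

Final heap: [27, 30, 28]


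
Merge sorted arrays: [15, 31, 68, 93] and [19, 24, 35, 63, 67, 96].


Take 15 from A
Take 19 from B
Take 24 from B
Take 31 from A
Take 35 from B
Take 63 from B
Take 67 from B
Take 68 from A
Take 93 from A

Merged: [15, 19, 24, 31, 35, 63, 67, 68, 93, 96]


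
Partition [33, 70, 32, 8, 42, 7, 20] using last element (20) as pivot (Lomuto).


Pivot: 20
  8 <= 20: swap -> [8, 70, 32, 33, 42, 7, 20]
  7 <= 20: swap -> [8, 7, 32, 33, 42, 70, 20]
Place pivot at 2: [8, 7, 20, 33, 42, 70, 32]

Partitioned: [8, 7, 20, 33, 42, 70, 32]


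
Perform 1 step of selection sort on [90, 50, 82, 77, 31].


Initial: [90, 50, 82, 77, 31]
Step 1: min=31 at 4
  Swap: [31, 50, 82, 77, 90]

After 1 step: [31, 50, 82, 77, 90]


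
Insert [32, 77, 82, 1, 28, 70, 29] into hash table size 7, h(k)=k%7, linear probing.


Insert 32: h=4 -> slot 4
Insert 77: h=0 -> slot 0
Insert 82: h=5 -> slot 5
Insert 1: h=1 -> slot 1
Insert 28: h=0, 2 probes -> slot 2
Insert 70: h=0, 3 probes -> slot 3
Insert 29: h=1, 5 probes -> slot 6

Table: [77, 1, 28, 70, 32, 82, 29]


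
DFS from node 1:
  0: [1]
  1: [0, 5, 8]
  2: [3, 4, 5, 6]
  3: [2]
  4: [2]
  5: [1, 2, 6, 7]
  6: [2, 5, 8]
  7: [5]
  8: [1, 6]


Visit 1, push [8, 5, 0]
Visit 0, push []
Visit 5, push [7, 6, 2]
Visit 2, push [6, 4, 3]
Visit 3, push []
Visit 4, push []
Visit 6, push [8]
Visit 8, push []
Visit 7, push []

DFS order: [1, 0, 5, 2, 3, 4, 6, 8, 7]


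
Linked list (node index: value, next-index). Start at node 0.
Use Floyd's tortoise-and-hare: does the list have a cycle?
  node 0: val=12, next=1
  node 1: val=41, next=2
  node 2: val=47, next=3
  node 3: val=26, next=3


Floyd's tortoise (slow, +1) and hare (fast, +2):
  init: slow=0, fast=0
  step 1: slow=1, fast=2
  step 2: slow=2, fast=3
  step 3: slow=3, fast=3
  slow == fast at node 3: cycle detected

Cycle: yes


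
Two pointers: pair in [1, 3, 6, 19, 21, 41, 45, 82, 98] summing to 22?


lo=0(1)+hi=8(98)=99
lo=0(1)+hi=7(82)=83
lo=0(1)+hi=6(45)=46
lo=0(1)+hi=5(41)=42
lo=0(1)+hi=4(21)=22

Yes: 1+21=22


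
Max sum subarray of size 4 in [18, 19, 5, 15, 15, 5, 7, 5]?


[0:4]: 57
[1:5]: 54
[2:6]: 40
[3:7]: 42
[4:8]: 32

Max: 57 at [0:4]


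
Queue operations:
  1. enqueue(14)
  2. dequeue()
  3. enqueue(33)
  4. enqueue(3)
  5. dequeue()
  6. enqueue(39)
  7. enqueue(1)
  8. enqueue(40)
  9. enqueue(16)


enqueue(14) -> [14]
dequeue()->14, []
enqueue(33) -> [33]
enqueue(3) -> [33, 3]
dequeue()->33, [3]
enqueue(39) -> [3, 39]
enqueue(1) -> [3, 39, 1]
enqueue(40) -> [3, 39, 1, 40]
enqueue(16) -> [3, 39, 1, 40, 16]

Final queue: [3, 39, 1, 40, 16]


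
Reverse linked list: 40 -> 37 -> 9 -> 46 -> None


Step 1: curr=40, set curr.next=prev(None) | reversed so far: 40
Step 2: curr=37, set curr.next=prev(40) | reversed so far: 37 -> 40
Step 3: curr=9, set curr.next=prev(37) | reversed so far: 9 -> 37 -> 40
Step 4: curr=46, set curr.next=prev(9) | reversed so far: 46 -> 9 -> 37 -> 40

46 -> 9 -> 37 -> 40 -> None


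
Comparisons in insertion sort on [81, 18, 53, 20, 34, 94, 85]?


Algorithm: insertion sort
Input: [81, 18, 53, 20, 34, 94, 85]
Sorted: [18, 20, 34, 53, 81, 85, 94]

12


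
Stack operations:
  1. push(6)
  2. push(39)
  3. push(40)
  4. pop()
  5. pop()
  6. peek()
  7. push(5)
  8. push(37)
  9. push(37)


push(6) -> [6]
push(39) -> [6, 39]
push(40) -> [6, 39, 40]
pop()->40, [6, 39]
pop()->39, [6]
peek()->6
push(5) -> [6, 5]
push(37) -> [6, 5, 37]
push(37) -> [6, 5, 37, 37]

Final stack: [6, 5, 37, 37]


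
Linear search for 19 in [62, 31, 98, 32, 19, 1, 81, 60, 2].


i=0: 62!=19
i=1: 31!=19
i=2: 98!=19
i=3: 32!=19
i=4: 19==19 found!

Found at 4, 5 comps


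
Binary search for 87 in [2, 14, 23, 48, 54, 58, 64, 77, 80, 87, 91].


Step 1: lo=0, hi=10, mid=5, val=58
Step 2: lo=6, hi=10, mid=8, val=80
Step 3: lo=9, hi=10, mid=9, val=87

Found at index 9


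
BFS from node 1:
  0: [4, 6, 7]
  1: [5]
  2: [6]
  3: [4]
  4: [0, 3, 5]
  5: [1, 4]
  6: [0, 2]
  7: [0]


Visit 1, enqueue [5]
Visit 5, enqueue [4]
Visit 4, enqueue [0, 3]
Visit 0, enqueue [6, 7]
Visit 3, enqueue []
Visit 6, enqueue [2]
Visit 7, enqueue []
Visit 2, enqueue []

BFS order: [1, 5, 4, 0, 3, 6, 7, 2]


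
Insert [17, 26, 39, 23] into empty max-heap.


Insert 17: [17]
Insert 26: [26, 17]
Insert 39: [39, 17, 26]
Insert 23: [39, 23, 26, 17]

Final heap: [39, 23, 26, 17]


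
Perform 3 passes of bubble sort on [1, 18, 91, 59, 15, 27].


Initial: [1, 18, 91, 59, 15, 27]
Pass 1: [1, 18, 59, 15, 27, 91] (3 swaps)
Pass 2: [1, 18, 15, 27, 59, 91] (2 swaps)
Pass 3: [1, 15, 18, 27, 59, 91] (1 swaps)

After 3 passes: [1, 15, 18, 27, 59, 91]


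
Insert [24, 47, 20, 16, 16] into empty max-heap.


Insert 24: [24]
Insert 47: [47, 24]
Insert 20: [47, 24, 20]
Insert 16: [47, 24, 20, 16]
Insert 16: [47, 24, 20, 16, 16]

Final heap: [47, 24, 20, 16, 16]


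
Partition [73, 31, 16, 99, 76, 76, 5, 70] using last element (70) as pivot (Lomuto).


Pivot: 70
  31 <= 70: swap -> [31, 73, 16, 99, 76, 76, 5, 70]
  16 <= 70: swap -> [31, 16, 73, 99, 76, 76, 5, 70]
  5 <= 70: swap -> [31, 16, 5, 99, 76, 76, 73, 70]
Place pivot at 3: [31, 16, 5, 70, 76, 76, 73, 99]

Partitioned: [31, 16, 5, 70, 76, 76, 73, 99]


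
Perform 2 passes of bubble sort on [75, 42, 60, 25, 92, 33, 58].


Initial: [75, 42, 60, 25, 92, 33, 58]
Pass 1: [42, 60, 25, 75, 33, 58, 92] (5 swaps)
Pass 2: [42, 25, 60, 33, 58, 75, 92] (3 swaps)

After 2 passes: [42, 25, 60, 33, 58, 75, 92]


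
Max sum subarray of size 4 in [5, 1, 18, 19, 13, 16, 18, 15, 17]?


[0:4]: 43
[1:5]: 51
[2:6]: 66
[3:7]: 66
[4:8]: 62
[5:9]: 66

Max: 66 at [2:6]


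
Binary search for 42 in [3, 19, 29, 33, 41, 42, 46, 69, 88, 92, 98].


Step 1: lo=0, hi=10, mid=5, val=42

Found at index 5


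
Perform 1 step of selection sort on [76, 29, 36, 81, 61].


Initial: [76, 29, 36, 81, 61]
Step 1: min=29 at 1
  Swap: [29, 76, 36, 81, 61]

After 1 step: [29, 76, 36, 81, 61]


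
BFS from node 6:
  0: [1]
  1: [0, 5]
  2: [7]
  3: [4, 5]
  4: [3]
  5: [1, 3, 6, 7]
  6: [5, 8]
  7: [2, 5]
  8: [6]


Visit 6, enqueue [5, 8]
Visit 5, enqueue [1, 3, 7]
Visit 8, enqueue []
Visit 1, enqueue [0]
Visit 3, enqueue [4]
Visit 7, enqueue [2]
Visit 0, enqueue []
Visit 4, enqueue []
Visit 2, enqueue []

BFS order: [6, 5, 8, 1, 3, 7, 0, 4, 2]


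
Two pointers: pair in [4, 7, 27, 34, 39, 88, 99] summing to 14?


lo=0(4)+hi=6(99)=103
lo=0(4)+hi=5(88)=92
lo=0(4)+hi=4(39)=43
lo=0(4)+hi=3(34)=38
lo=0(4)+hi=2(27)=31
lo=0(4)+hi=1(7)=11

No pair found


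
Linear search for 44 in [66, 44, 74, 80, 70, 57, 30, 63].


i=0: 66!=44
i=1: 44==44 found!

Found at 1, 2 comps


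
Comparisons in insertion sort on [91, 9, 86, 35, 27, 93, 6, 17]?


Algorithm: insertion sort
Input: [91, 9, 86, 35, 27, 93, 6, 17]
Sorted: [6, 9, 17, 27, 35, 86, 91, 93]

23


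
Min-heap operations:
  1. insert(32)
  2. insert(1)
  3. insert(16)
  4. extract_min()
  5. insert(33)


insert(32) -> [32]
insert(1) -> [1, 32]
insert(16) -> [1, 32, 16]
extract_min()->1, [16, 32]
insert(33) -> [16, 32, 33]

Final heap: [16, 32, 33]


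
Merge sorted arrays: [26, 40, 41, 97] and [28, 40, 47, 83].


Take 26 from A
Take 28 from B
Take 40 from A
Take 40 from B
Take 41 from A
Take 47 from B
Take 83 from B

Merged: [26, 28, 40, 40, 41, 47, 83, 97]


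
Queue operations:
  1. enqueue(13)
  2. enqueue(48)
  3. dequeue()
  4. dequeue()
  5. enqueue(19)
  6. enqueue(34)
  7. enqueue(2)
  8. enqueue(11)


enqueue(13) -> [13]
enqueue(48) -> [13, 48]
dequeue()->13, [48]
dequeue()->48, []
enqueue(19) -> [19]
enqueue(34) -> [19, 34]
enqueue(2) -> [19, 34, 2]
enqueue(11) -> [19, 34, 2, 11]

Final queue: [19, 34, 2, 11]


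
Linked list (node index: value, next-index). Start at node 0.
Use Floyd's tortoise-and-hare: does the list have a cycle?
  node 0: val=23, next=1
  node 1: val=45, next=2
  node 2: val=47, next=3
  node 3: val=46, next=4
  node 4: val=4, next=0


Floyd's tortoise (slow, +1) and hare (fast, +2):
  init: slow=0, fast=0
  step 1: slow=1, fast=2
  step 2: slow=2, fast=4
  step 3: slow=3, fast=1
  step 4: slow=4, fast=3
  step 5: slow=0, fast=0
  slow == fast at node 0: cycle detected

Cycle: yes


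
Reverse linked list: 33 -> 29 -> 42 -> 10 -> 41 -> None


Step 1: curr=33, set curr.next=prev(None) | reversed so far: 33
Step 2: curr=29, set curr.next=prev(33) | reversed so far: 29 -> 33
Step 3: curr=42, set curr.next=prev(29) | reversed so far: 42 -> 29 -> 33
Step 4: curr=10, set curr.next=prev(42) | reversed so far: 10 -> 42 -> 29 -> 33
Step 5: curr=41, set curr.next=prev(10) | reversed so far: 41 -> 10 -> 42 -> 29 -> 33

41 -> 10 -> 42 -> 29 -> 33 -> None


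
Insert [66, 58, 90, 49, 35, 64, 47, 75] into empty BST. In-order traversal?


Insert 66: root
Insert 58: L from 66
Insert 90: R from 66
Insert 49: L from 66 -> L from 58
Insert 35: L from 66 -> L from 58 -> L from 49
Insert 64: L from 66 -> R from 58
Insert 47: L from 66 -> L from 58 -> L from 49 -> R from 35
Insert 75: R from 66 -> L from 90

In-order: [35, 47, 49, 58, 64, 66, 75, 90]


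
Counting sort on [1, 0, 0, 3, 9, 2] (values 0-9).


Input: [1, 0, 0, 3, 9, 2]
Counts: [2, 1, 1, 1, 0, 0, 0, 0, 0, 1]

Sorted: [0, 0, 1, 2, 3, 9]


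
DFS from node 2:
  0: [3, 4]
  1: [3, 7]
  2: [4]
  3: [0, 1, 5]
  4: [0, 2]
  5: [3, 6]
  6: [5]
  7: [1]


Visit 2, push [4]
Visit 4, push [0]
Visit 0, push [3]
Visit 3, push [5, 1]
Visit 1, push [7]
Visit 7, push []
Visit 5, push [6]
Visit 6, push []

DFS order: [2, 4, 0, 3, 1, 7, 5, 6]


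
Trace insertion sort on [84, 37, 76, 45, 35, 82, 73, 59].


Initial: [84, 37, 76, 45, 35, 82, 73, 59]
Insert 37: [37, 84, 76, 45, 35, 82, 73, 59]
Insert 76: [37, 76, 84, 45, 35, 82, 73, 59]
Insert 45: [37, 45, 76, 84, 35, 82, 73, 59]
Insert 35: [35, 37, 45, 76, 84, 82, 73, 59]
Insert 82: [35, 37, 45, 76, 82, 84, 73, 59]
Insert 73: [35, 37, 45, 73, 76, 82, 84, 59]
Insert 59: [35, 37, 45, 59, 73, 76, 82, 84]

Sorted: [35, 37, 45, 59, 73, 76, 82, 84]


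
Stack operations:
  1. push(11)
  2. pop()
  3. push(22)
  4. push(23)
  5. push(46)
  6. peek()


push(11) -> [11]
pop()->11, []
push(22) -> [22]
push(23) -> [22, 23]
push(46) -> [22, 23, 46]
peek()->46

Final stack: [22, 23, 46]


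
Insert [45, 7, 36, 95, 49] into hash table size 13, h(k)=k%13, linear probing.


Insert 45: h=6 -> slot 6
Insert 7: h=7 -> slot 7
Insert 36: h=10 -> slot 10
Insert 95: h=4 -> slot 4
Insert 49: h=10, 1 probes -> slot 11

Table: [None, None, None, None, 95, None, 45, 7, None, None, 36, 49, None]


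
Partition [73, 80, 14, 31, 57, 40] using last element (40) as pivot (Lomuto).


Pivot: 40
  14 <= 40: swap -> [14, 80, 73, 31, 57, 40]
  31 <= 40: swap -> [14, 31, 73, 80, 57, 40]
Place pivot at 2: [14, 31, 40, 80, 57, 73]

Partitioned: [14, 31, 40, 80, 57, 73]


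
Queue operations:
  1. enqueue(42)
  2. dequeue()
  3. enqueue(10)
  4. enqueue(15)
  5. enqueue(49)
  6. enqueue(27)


enqueue(42) -> [42]
dequeue()->42, []
enqueue(10) -> [10]
enqueue(15) -> [10, 15]
enqueue(49) -> [10, 15, 49]
enqueue(27) -> [10, 15, 49, 27]

Final queue: [10, 15, 49, 27]


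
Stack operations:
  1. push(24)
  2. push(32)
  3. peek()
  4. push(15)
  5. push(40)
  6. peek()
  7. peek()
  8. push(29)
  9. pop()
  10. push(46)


push(24) -> [24]
push(32) -> [24, 32]
peek()->32
push(15) -> [24, 32, 15]
push(40) -> [24, 32, 15, 40]
peek()->40
peek()->40
push(29) -> [24, 32, 15, 40, 29]
pop()->29, [24, 32, 15, 40]
push(46) -> [24, 32, 15, 40, 46]

Final stack: [24, 32, 15, 40, 46]


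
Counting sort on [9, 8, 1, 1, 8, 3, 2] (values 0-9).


Input: [9, 8, 1, 1, 8, 3, 2]
Counts: [0, 2, 1, 1, 0, 0, 0, 0, 2, 1]

Sorted: [1, 1, 2, 3, 8, 8, 9]


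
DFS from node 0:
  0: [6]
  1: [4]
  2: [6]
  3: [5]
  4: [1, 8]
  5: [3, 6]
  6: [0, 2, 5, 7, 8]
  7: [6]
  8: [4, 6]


Visit 0, push [6]
Visit 6, push [8, 7, 5, 2]
Visit 2, push []
Visit 5, push [3]
Visit 3, push []
Visit 7, push []
Visit 8, push [4]
Visit 4, push [1]
Visit 1, push []

DFS order: [0, 6, 2, 5, 3, 7, 8, 4, 1]


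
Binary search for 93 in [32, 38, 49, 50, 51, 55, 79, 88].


Step 1: lo=0, hi=7, mid=3, val=50
Step 2: lo=4, hi=7, mid=5, val=55
Step 3: lo=6, hi=7, mid=6, val=79
Step 4: lo=7, hi=7, mid=7, val=88

Not found


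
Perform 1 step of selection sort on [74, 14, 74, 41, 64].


Initial: [74, 14, 74, 41, 64]
Step 1: min=14 at 1
  Swap: [14, 74, 74, 41, 64]

After 1 step: [14, 74, 74, 41, 64]


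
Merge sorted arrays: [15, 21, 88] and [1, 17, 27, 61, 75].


Take 1 from B
Take 15 from A
Take 17 from B
Take 21 from A
Take 27 from B
Take 61 from B
Take 75 from B

Merged: [1, 15, 17, 21, 27, 61, 75, 88]


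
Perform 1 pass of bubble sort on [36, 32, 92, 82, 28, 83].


Initial: [36, 32, 92, 82, 28, 83]
Pass 1: [32, 36, 82, 28, 83, 92] (4 swaps)

After 1 pass: [32, 36, 82, 28, 83, 92]


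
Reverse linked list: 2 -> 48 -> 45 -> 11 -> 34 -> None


Step 1: curr=2, set curr.next=prev(None) | reversed so far: 2
Step 2: curr=48, set curr.next=prev(2) | reversed so far: 48 -> 2
Step 3: curr=45, set curr.next=prev(48) | reversed so far: 45 -> 48 -> 2
Step 4: curr=11, set curr.next=prev(45) | reversed so far: 11 -> 45 -> 48 -> 2
Step 5: curr=34, set curr.next=prev(11) | reversed so far: 34 -> 11 -> 45 -> 48 -> 2

34 -> 11 -> 45 -> 48 -> 2 -> None


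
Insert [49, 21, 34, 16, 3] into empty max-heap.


Insert 49: [49]
Insert 21: [49, 21]
Insert 34: [49, 21, 34]
Insert 16: [49, 21, 34, 16]
Insert 3: [49, 21, 34, 16, 3]

Final heap: [49, 21, 34, 16, 3]


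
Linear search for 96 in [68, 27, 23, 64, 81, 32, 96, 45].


i=0: 68!=96
i=1: 27!=96
i=2: 23!=96
i=3: 64!=96
i=4: 81!=96
i=5: 32!=96
i=6: 96==96 found!

Found at 6, 7 comps


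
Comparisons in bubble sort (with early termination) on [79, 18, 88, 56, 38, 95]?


Algorithm: bubble sort (with early termination)
Input: [79, 18, 88, 56, 38, 95]
Sorted: [18, 38, 56, 79, 88, 95]

14


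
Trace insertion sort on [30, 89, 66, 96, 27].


Initial: [30, 89, 66, 96, 27]
Insert 89: [30, 89, 66, 96, 27]
Insert 66: [30, 66, 89, 96, 27]
Insert 96: [30, 66, 89, 96, 27]
Insert 27: [27, 30, 66, 89, 96]

Sorted: [27, 30, 66, 89, 96]


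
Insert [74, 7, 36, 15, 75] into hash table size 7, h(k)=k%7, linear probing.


Insert 74: h=4 -> slot 4
Insert 7: h=0 -> slot 0
Insert 36: h=1 -> slot 1
Insert 15: h=1, 1 probes -> slot 2
Insert 75: h=5 -> slot 5

Table: [7, 36, 15, None, 74, 75, None]


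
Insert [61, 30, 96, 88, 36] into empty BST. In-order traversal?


Insert 61: root
Insert 30: L from 61
Insert 96: R from 61
Insert 88: R from 61 -> L from 96
Insert 36: L from 61 -> R from 30

In-order: [30, 36, 61, 88, 96]


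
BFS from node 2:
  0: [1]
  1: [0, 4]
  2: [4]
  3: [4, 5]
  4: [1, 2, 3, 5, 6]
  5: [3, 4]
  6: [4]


Visit 2, enqueue [4]
Visit 4, enqueue [1, 3, 5, 6]
Visit 1, enqueue [0]
Visit 3, enqueue []
Visit 5, enqueue []
Visit 6, enqueue []
Visit 0, enqueue []

BFS order: [2, 4, 1, 3, 5, 6, 0]


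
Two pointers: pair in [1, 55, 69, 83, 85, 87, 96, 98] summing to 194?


lo=0(1)+hi=7(98)=99
lo=1(55)+hi=7(98)=153
lo=2(69)+hi=7(98)=167
lo=3(83)+hi=7(98)=181
lo=4(85)+hi=7(98)=183
lo=5(87)+hi=7(98)=185
lo=6(96)+hi=7(98)=194

Yes: 96+98=194


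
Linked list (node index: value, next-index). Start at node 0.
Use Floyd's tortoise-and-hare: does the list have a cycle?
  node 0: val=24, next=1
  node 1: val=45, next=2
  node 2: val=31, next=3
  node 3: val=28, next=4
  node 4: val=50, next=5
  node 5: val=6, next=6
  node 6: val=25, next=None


Floyd's tortoise (slow, +1) and hare (fast, +2):
  init: slow=0, fast=0
  step 1: slow=1, fast=2
  step 2: slow=2, fast=4
  step 3: slow=3, fast=6
  step 4: fast -> None, no cycle

Cycle: no


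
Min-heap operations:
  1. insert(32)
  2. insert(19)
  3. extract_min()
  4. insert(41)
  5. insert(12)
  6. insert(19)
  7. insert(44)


insert(32) -> [32]
insert(19) -> [19, 32]
extract_min()->19, [32]
insert(41) -> [32, 41]
insert(12) -> [12, 41, 32]
insert(19) -> [12, 19, 32, 41]
insert(44) -> [12, 19, 32, 41, 44]

Final heap: [12, 19, 32, 41, 44]


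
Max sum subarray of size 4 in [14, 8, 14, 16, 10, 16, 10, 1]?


[0:4]: 52
[1:5]: 48
[2:6]: 56
[3:7]: 52
[4:8]: 37

Max: 56 at [2:6]


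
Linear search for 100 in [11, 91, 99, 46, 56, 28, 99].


i=0: 11!=100
i=1: 91!=100
i=2: 99!=100
i=3: 46!=100
i=4: 56!=100
i=5: 28!=100
i=6: 99!=100

Not found, 7 comps


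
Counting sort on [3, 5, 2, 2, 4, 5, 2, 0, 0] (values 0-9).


Input: [3, 5, 2, 2, 4, 5, 2, 0, 0]
Counts: [2, 0, 3, 1, 1, 2, 0, 0, 0, 0]

Sorted: [0, 0, 2, 2, 2, 3, 4, 5, 5]


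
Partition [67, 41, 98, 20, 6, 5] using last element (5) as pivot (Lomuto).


Pivot: 5
Place pivot at 0: [5, 41, 98, 20, 6, 67]

Partitioned: [5, 41, 98, 20, 6, 67]


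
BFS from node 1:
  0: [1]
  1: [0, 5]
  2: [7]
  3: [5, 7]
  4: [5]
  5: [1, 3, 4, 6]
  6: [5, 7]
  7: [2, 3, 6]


Visit 1, enqueue [0, 5]
Visit 0, enqueue []
Visit 5, enqueue [3, 4, 6]
Visit 3, enqueue [7]
Visit 4, enqueue []
Visit 6, enqueue []
Visit 7, enqueue [2]
Visit 2, enqueue []

BFS order: [1, 0, 5, 3, 4, 6, 7, 2]


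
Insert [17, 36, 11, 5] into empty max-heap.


Insert 17: [17]
Insert 36: [36, 17]
Insert 11: [36, 17, 11]
Insert 5: [36, 17, 11, 5]

Final heap: [36, 17, 11, 5]


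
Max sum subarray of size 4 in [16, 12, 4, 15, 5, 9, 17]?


[0:4]: 47
[1:5]: 36
[2:6]: 33
[3:7]: 46

Max: 47 at [0:4]


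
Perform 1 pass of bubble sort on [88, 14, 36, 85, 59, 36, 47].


Initial: [88, 14, 36, 85, 59, 36, 47]
Pass 1: [14, 36, 85, 59, 36, 47, 88] (6 swaps)

After 1 pass: [14, 36, 85, 59, 36, 47, 88]


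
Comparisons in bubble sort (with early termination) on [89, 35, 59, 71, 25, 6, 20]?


Algorithm: bubble sort (with early termination)
Input: [89, 35, 59, 71, 25, 6, 20]
Sorted: [6, 20, 25, 35, 59, 71, 89]

21


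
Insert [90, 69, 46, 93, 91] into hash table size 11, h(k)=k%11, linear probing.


Insert 90: h=2 -> slot 2
Insert 69: h=3 -> slot 3
Insert 46: h=2, 2 probes -> slot 4
Insert 93: h=5 -> slot 5
Insert 91: h=3, 3 probes -> slot 6

Table: [None, None, 90, 69, 46, 93, 91, None, None, None, None]


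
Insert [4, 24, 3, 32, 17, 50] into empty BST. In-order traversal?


Insert 4: root
Insert 24: R from 4
Insert 3: L from 4
Insert 32: R from 4 -> R from 24
Insert 17: R from 4 -> L from 24
Insert 50: R from 4 -> R from 24 -> R from 32

In-order: [3, 4, 17, 24, 32, 50]


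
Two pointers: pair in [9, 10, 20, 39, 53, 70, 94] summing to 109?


lo=0(9)+hi=6(94)=103
lo=1(10)+hi=6(94)=104
lo=2(20)+hi=6(94)=114
lo=2(20)+hi=5(70)=90
lo=3(39)+hi=5(70)=109

Yes: 39+70=109


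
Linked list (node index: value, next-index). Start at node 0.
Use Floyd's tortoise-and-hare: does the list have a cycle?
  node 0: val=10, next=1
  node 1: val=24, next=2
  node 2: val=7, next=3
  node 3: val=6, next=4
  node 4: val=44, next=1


Floyd's tortoise (slow, +1) and hare (fast, +2):
  init: slow=0, fast=0
  step 1: slow=1, fast=2
  step 2: slow=2, fast=4
  step 3: slow=3, fast=2
  step 4: slow=4, fast=4
  slow == fast at node 4: cycle detected

Cycle: yes


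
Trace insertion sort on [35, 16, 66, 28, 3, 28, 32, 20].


Initial: [35, 16, 66, 28, 3, 28, 32, 20]
Insert 16: [16, 35, 66, 28, 3, 28, 32, 20]
Insert 66: [16, 35, 66, 28, 3, 28, 32, 20]
Insert 28: [16, 28, 35, 66, 3, 28, 32, 20]
Insert 3: [3, 16, 28, 35, 66, 28, 32, 20]
Insert 28: [3, 16, 28, 28, 35, 66, 32, 20]
Insert 32: [3, 16, 28, 28, 32, 35, 66, 20]
Insert 20: [3, 16, 20, 28, 28, 32, 35, 66]

Sorted: [3, 16, 20, 28, 28, 32, 35, 66]


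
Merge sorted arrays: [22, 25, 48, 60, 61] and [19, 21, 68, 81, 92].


Take 19 from B
Take 21 from B
Take 22 from A
Take 25 from A
Take 48 from A
Take 60 from A
Take 61 from A

Merged: [19, 21, 22, 25, 48, 60, 61, 68, 81, 92]


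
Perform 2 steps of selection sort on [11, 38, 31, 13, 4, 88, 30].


Initial: [11, 38, 31, 13, 4, 88, 30]
Step 1: min=4 at 4
  Swap: [4, 38, 31, 13, 11, 88, 30]
Step 2: min=11 at 4
  Swap: [4, 11, 31, 13, 38, 88, 30]

After 2 steps: [4, 11, 31, 13, 38, 88, 30]


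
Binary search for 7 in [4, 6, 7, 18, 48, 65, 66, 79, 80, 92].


Step 1: lo=0, hi=9, mid=4, val=48
Step 2: lo=0, hi=3, mid=1, val=6
Step 3: lo=2, hi=3, mid=2, val=7

Found at index 2


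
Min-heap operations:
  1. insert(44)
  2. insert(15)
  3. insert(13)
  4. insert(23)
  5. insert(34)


insert(44) -> [44]
insert(15) -> [15, 44]
insert(13) -> [13, 44, 15]
insert(23) -> [13, 23, 15, 44]
insert(34) -> [13, 23, 15, 44, 34]

Final heap: [13, 23, 15, 44, 34]


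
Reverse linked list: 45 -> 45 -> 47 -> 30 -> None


Step 1: curr=45, set curr.next=prev(None) | reversed so far: 45
Step 2: curr=45, set curr.next=prev(45) | reversed so far: 45 -> 45
Step 3: curr=47, set curr.next=prev(45) | reversed so far: 47 -> 45 -> 45
Step 4: curr=30, set curr.next=prev(47) | reversed so far: 30 -> 47 -> 45 -> 45

30 -> 47 -> 45 -> 45 -> None


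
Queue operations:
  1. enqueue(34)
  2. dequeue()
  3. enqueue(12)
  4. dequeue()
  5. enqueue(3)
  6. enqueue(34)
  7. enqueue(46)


enqueue(34) -> [34]
dequeue()->34, []
enqueue(12) -> [12]
dequeue()->12, []
enqueue(3) -> [3]
enqueue(34) -> [3, 34]
enqueue(46) -> [3, 34, 46]

Final queue: [3, 34, 46]


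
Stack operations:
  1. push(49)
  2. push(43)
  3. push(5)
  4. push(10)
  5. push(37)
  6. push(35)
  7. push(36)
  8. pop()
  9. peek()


push(49) -> [49]
push(43) -> [49, 43]
push(5) -> [49, 43, 5]
push(10) -> [49, 43, 5, 10]
push(37) -> [49, 43, 5, 10, 37]
push(35) -> [49, 43, 5, 10, 37, 35]
push(36) -> [49, 43, 5, 10, 37, 35, 36]
pop()->36, [49, 43, 5, 10, 37, 35]
peek()->35

Final stack: [49, 43, 5, 10, 37, 35]


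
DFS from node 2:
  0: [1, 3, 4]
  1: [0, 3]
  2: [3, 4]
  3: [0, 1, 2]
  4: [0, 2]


Visit 2, push [4, 3]
Visit 3, push [1, 0]
Visit 0, push [4, 1]
Visit 1, push []
Visit 4, push []

DFS order: [2, 3, 0, 1, 4]


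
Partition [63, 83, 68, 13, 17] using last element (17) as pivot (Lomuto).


Pivot: 17
  13 <= 17: swap -> [13, 83, 68, 63, 17]
Place pivot at 1: [13, 17, 68, 63, 83]

Partitioned: [13, 17, 68, 63, 83]


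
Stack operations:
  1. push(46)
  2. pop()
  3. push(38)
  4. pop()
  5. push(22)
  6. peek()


push(46) -> [46]
pop()->46, []
push(38) -> [38]
pop()->38, []
push(22) -> [22]
peek()->22

Final stack: [22]


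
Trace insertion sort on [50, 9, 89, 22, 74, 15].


Initial: [50, 9, 89, 22, 74, 15]
Insert 9: [9, 50, 89, 22, 74, 15]
Insert 89: [9, 50, 89, 22, 74, 15]
Insert 22: [9, 22, 50, 89, 74, 15]
Insert 74: [9, 22, 50, 74, 89, 15]
Insert 15: [9, 15, 22, 50, 74, 89]

Sorted: [9, 15, 22, 50, 74, 89]


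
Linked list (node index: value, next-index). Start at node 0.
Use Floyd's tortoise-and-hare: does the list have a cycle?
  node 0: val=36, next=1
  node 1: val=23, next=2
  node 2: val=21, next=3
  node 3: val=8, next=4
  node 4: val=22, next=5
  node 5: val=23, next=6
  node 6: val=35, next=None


Floyd's tortoise (slow, +1) and hare (fast, +2):
  init: slow=0, fast=0
  step 1: slow=1, fast=2
  step 2: slow=2, fast=4
  step 3: slow=3, fast=6
  step 4: fast -> None, no cycle

Cycle: no


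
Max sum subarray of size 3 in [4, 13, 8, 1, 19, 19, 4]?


[0:3]: 25
[1:4]: 22
[2:5]: 28
[3:6]: 39
[4:7]: 42

Max: 42 at [4:7]


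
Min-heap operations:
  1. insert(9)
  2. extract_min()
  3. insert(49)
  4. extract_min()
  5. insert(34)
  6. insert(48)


insert(9) -> [9]
extract_min()->9, []
insert(49) -> [49]
extract_min()->49, []
insert(34) -> [34]
insert(48) -> [34, 48]

Final heap: [34, 48]


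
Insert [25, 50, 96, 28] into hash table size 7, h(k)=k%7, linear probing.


Insert 25: h=4 -> slot 4
Insert 50: h=1 -> slot 1
Insert 96: h=5 -> slot 5
Insert 28: h=0 -> slot 0

Table: [28, 50, None, None, 25, 96, None]


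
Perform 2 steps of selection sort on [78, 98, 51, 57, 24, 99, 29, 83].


Initial: [78, 98, 51, 57, 24, 99, 29, 83]
Step 1: min=24 at 4
  Swap: [24, 98, 51, 57, 78, 99, 29, 83]
Step 2: min=29 at 6
  Swap: [24, 29, 51, 57, 78, 99, 98, 83]

After 2 steps: [24, 29, 51, 57, 78, 99, 98, 83]


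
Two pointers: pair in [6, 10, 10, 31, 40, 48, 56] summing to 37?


lo=0(6)+hi=6(56)=62
lo=0(6)+hi=5(48)=54
lo=0(6)+hi=4(40)=46
lo=0(6)+hi=3(31)=37

Yes: 6+31=37


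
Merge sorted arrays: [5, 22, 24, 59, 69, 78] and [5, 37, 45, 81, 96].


Take 5 from A
Take 5 from B
Take 22 from A
Take 24 from A
Take 37 from B
Take 45 from B
Take 59 from A
Take 69 from A
Take 78 from A

Merged: [5, 5, 22, 24, 37, 45, 59, 69, 78, 81, 96]


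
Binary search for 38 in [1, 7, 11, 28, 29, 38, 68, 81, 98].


Step 1: lo=0, hi=8, mid=4, val=29
Step 2: lo=5, hi=8, mid=6, val=68
Step 3: lo=5, hi=5, mid=5, val=38

Found at index 5


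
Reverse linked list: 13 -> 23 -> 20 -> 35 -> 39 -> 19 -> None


Step 1: curr=13, set curr.next=prev(None) | reversed so far: 13
Step 2: curr=23, set curr.next=prev(13) | reversed so far: 23 -> 13
Step 3: curr=20, set curr.next=prev(23) | reversed so far: 20 -> 23 -> 13
Step 4: curr=35, set curr.next=prev(20) | reversed so far: 35 -> 20 -> 23 -> 13
Step 5: curr=39, set curr.next=prev(35) | reversed so far: 39 -> 35 -> 20 -> 23 -> 13
Step 6: curr=19, set curr.next=prev(39) | reversed so far: 19 -> 39 -> 35 -> 20 -> 23 -> 13

19 -> 39 -> 35 -> 20 -> 23 -> 13 -> None
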